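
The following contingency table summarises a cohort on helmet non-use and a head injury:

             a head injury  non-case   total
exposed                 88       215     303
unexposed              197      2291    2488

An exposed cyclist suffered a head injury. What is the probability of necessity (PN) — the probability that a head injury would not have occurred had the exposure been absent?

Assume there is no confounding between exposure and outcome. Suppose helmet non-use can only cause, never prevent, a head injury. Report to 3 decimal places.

p₁ = P(outcome | exposed) = 88/303 = 0.29043
p₀ = P(outcome | unexposed) = 197/2488 = 0.07918
Under exogeneity and monotonicity, PN = (p₁ − p₀)/p₁.
PN = (0.29043 − 0.07918) / 0.29043 ≈ 0.7274

PN ≈ 0.727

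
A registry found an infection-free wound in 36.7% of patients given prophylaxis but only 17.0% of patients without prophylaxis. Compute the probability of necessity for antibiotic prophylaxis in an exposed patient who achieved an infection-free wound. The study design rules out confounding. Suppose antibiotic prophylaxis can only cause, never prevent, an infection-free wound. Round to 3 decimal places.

p₁ = 0.367, p₀ = 0.17.
Under exogeneity and monotonicity, PN = (p₁ − p₀) / p₁.
PN = (0.367 − 0.17) / 0.367 = 0.197 / 0.367 ≈ 0.5368

PN ≈ 0.537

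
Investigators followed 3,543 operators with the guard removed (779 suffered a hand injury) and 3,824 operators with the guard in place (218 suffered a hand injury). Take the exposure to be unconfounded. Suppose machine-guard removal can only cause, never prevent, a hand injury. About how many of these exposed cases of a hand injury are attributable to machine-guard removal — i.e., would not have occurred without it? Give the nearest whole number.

p₁ = P(outcome | exposed) = 779/3543 = 0.21987
p₀ = P(outcome | unexposed) = 218/3824 = 0.057008
PN = (p₁ − p₀)/p₁ = (0.21987 − 0.057008) / 0.21987 ≈ 0.74072.
Attributable cases ≈ PN × (exposed cases) = 0.74072 × 779 ≈ 577.02.

about 577 cases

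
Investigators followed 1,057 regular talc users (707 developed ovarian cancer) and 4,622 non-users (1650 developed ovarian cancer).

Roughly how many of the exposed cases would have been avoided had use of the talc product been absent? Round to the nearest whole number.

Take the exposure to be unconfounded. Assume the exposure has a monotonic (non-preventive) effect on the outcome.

about 330 cases

p₁ = P(outcome | exposed) = 707/1057 = 0.66887
p₀ = P(outcome | unexposed) = 1650/4622 = 0.35699
PN = (p₁ − p₀)/p₁ = (0.66887 − 0.35699) / 0.66887 ≈ 0.46628.
Attributable cases ≈ PN × (exposed cases) = 0.46628 × 707 ≈ 329.66.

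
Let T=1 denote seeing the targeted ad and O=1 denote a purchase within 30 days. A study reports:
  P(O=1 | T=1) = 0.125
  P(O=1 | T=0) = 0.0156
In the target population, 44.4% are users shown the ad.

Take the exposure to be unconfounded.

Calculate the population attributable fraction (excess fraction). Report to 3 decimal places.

Let p₁ = 0.125, p₀ = 0.0156.
Overall risk P(Y=1) = π·p₁ + (1−π)·p₀ = 0.444×0.125 + 0.556×0.0156 = 0.064174.
Under exogeneity, PAF = [P(Y=1) − p₀] / P(Y=1).
PAF = (0.064174 − 0.0156) / 0.064174 ≈ 0.7569

PAF ≈ 0.757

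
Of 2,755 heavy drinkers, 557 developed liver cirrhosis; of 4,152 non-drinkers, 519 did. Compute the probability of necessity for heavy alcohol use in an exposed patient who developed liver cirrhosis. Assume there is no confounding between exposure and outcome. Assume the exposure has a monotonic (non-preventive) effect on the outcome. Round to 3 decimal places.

p₁ = P(outcome | exposed) = 557/2755 = 0.20218
p₀ = P(outcome | unexposed) = 519/4152 = 0.125
Under exogeneity and monotonicity, PN = (p₁ − p₀) / p₁.
PN = (0.20218 − 0.125) / 0.20218 = 0.077178 / 0.20218 ≈ 0.3817

PN ≈ 0.382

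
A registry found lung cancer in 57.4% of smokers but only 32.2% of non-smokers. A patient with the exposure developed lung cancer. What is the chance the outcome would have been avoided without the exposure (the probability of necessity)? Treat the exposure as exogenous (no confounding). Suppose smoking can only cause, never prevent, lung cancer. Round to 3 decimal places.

p₁ = 0.574, p₀ = 0.322.
Under exogeneity and monotonicity, PN = (p₁ − p₀) / p₁.
PN = (0.574 − 0.322) / 0.574 = 0.252 / 0.574 ≈ 0.4390

PN ≈ 0.439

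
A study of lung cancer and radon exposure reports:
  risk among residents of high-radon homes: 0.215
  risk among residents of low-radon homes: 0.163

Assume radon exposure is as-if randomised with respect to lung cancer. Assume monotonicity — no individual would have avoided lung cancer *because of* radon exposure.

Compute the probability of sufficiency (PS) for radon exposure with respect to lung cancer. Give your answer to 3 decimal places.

PS ≈ 0.062

Let p₁ = 0.215, p₀ = 0.163.
Under exogeneity and monotonicity, PS = (p₁ − p₀) / (1 − p₀).
PS = (0.215 − 0.163) / (1 − 0.163) = 0.052 / 0.837 ≈ 0.0621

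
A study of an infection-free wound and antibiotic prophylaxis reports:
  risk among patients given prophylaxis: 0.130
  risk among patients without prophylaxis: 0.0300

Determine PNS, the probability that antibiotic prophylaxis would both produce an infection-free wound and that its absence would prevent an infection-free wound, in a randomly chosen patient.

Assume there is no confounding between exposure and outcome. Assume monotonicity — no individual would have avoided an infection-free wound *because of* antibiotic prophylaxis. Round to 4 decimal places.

PNS ≈ 0.1000

Let p₁ = 0.13, p₀ = 0.03.
Under exogeneity and monotonicity, PNS = p₁ − p₀.
PNS = 0.13 − 0.03 = 0.1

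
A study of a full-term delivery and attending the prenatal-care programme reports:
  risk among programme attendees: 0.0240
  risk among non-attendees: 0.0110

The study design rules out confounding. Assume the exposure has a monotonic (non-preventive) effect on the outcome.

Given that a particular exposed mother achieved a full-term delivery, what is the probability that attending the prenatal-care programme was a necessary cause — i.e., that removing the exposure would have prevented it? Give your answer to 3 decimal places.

PN ≈ 0.542

Let p₁ = 0.024, p₀ = 0.011.
Under exogeneity and monotonicity, PN = (p₁ − p₀) / p₁.
PN = (0.024 − 0.011) / 0.024 = 0.013 / 0.024 ≈ 0.5417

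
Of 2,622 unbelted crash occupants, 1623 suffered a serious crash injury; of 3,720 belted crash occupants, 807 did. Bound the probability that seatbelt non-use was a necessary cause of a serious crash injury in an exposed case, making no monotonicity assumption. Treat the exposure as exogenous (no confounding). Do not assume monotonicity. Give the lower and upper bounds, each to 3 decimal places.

p₁ = P(outcome | exposed) = 1623/2622 = 0.61899
p₀ = P(outcome | unexposed) = 807/3720 = 0.21694
Under exogeneity alone the bounds on PN are max{0,(p₁−p₀)/p₁} ≤ PN ≤ min{1,(1−p₀)/p₁}.
  lower = (p₁ − p₀)/p₁ = 0.40206 / 0.61899 ≈ 0.6495
  upper = min{1, (1 − p₀)/p₁} = 0.78306 / 0.61899 ≈ 1.2651 → capped at 1

0.650 ≤ PN ≤ 1.000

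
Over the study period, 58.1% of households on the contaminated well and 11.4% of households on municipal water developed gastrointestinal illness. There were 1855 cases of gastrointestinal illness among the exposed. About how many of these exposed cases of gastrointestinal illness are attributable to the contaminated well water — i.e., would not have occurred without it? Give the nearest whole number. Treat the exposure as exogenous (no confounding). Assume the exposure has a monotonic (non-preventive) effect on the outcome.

p₁ = 0.581, p₀ = 0.114.
PN = (p₁ − p₀)/p₁ = (0.581 − 0.114) / 0.581 ≈ 0.80379.
Attributable cases ≈ PN × (exposed cases) = 0.80379 × 1855 ≈ 1491.02.

about 1491 cases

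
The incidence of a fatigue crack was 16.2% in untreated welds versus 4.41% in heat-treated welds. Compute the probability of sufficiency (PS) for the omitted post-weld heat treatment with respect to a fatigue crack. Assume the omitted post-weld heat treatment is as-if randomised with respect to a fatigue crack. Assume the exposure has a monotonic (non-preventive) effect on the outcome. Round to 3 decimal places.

PS ≈ 0.123

p₁ = 0.162, p₀ = 0.0441.
Under exogeneity and monotonicity, PS = (p₁ − p₀) / (1 − p₀).
PS = (0.162 − 0.0441) / (1 − 0.0441) = 0.1179 / 0.9559 ≈ 0.1233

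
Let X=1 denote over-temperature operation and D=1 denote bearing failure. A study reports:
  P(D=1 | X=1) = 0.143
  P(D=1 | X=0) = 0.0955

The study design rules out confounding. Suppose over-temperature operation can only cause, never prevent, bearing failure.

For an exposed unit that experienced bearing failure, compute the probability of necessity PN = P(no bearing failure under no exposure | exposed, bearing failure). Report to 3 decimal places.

Let p₁ = 0.143, p₀ = 0.0955.
Under exogeneity and monotonicity, PN = (p₁ − p₀) / p₁.
PN = (0.143 − 0.0955) / 0.143 = 0.0475 / 0.143 ≈ 0.3322

PN ≈ 0.332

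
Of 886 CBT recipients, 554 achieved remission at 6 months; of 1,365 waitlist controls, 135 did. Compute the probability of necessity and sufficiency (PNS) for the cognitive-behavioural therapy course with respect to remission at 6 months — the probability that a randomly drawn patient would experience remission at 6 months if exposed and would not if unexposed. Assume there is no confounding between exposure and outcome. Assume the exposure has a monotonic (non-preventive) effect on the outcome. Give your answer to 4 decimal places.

p₁ = P(outcome | exposed) = 554/886 = 0.62528
p₀ = P(outcome | unexposed) = 135/1365 = 0.098901
Under exogeneity and monotonicity, PNS = p₁ − p₀.
PNS = 0.62528 − 0.098901 = 0.52638

PNS ≈ 0.5264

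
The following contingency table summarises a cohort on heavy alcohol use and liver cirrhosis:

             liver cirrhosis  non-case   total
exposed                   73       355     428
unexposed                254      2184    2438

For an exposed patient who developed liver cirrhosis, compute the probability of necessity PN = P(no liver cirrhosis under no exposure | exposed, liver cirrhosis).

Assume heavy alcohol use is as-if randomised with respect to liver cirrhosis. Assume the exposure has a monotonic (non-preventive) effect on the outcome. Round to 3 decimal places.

p₁ = P(outcome | exposed) = 73/428 = 0.17056
p₀ = P(outcome | unexposed) = 254/2438 = 0.10418
Under exogeneity and monotonicity, PN = (p₁ − p₀) / p₁.
PN = (0.17056 − 0.10418) / 0.17056 = 0.066377 / 0.17056 ≈ 0.3892

PN ≈ 0.389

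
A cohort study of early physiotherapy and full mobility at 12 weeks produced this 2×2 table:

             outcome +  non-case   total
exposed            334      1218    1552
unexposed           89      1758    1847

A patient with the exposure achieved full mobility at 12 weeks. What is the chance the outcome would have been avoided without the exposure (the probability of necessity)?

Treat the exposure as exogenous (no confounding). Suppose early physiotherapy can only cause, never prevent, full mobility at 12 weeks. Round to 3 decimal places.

PN ≈ 0.776

p₁ = P(outcome | exposed) = 334/1552 = 0.21521
p₀ = P(outcome | unexposed) = 89/1847 = 0.048186
Under exogeneity and monotonicity, PN = (p₁ − p₀) / p₁.
PN = (0.21521 − 0.048186) / 0.21521 = 0.16702 / 0.21521 ≈ 0.7761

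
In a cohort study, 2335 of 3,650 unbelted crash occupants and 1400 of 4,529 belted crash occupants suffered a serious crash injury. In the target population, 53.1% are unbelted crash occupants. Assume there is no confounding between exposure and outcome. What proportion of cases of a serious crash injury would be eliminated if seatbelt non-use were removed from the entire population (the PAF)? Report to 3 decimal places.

PAF ≈ 0.362

p₁ = P(outcome | exposed) = 2335/3650 = 0.63973
p₀ = P(outcome | unexposed) = 1400/4529 = 0.30912
Overall risk P(Y=1) = π·p₁ + (1−π)·p₀ = 0.531×0.63973 + 0.469×0.30912 = 0.48467.
Under exogeneity, PAF = [P(Y=1) − p₀] / P(Y=1).
PAF = (0.48467 − 0.30912) / 0.48467 ≈ 0.3622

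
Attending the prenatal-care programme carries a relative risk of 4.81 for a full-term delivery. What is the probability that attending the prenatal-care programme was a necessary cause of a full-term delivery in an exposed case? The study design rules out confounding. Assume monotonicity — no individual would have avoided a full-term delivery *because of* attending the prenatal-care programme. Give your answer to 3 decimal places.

PN ≈ 0.792

Under exogeneity and monotonicity, PN = (RR − 1) / RR = 1 − 1/RR.
PN = (4.81 − 1) / 4.81 = 3.81 / 4.81 ≈ 0.7921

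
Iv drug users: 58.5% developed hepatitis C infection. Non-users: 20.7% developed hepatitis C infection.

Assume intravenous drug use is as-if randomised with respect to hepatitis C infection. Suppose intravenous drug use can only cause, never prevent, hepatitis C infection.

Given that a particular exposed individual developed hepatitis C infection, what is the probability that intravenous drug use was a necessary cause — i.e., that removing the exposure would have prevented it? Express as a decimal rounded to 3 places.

p₁ = 0.585, p₀ = 0.207.
Under exogeneity and monotonicity, PN = (p₁ − p₀) / p₁.
PN = (0.585 − 0.207) / 0.585 = 0.378 / 0.585 ≈ 0.6462

PN ≈ 0.646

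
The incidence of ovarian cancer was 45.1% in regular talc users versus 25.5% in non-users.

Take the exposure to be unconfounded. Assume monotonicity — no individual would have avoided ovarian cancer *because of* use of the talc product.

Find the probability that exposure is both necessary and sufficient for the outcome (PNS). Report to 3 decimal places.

PNS ≈ 0.196

p₁ = 0.451, p₀ = 0.255.
Under exogeneity and monotonicity, PNS = p₁ − p₀.
PNS = 0.451 − 0.255 = 0.196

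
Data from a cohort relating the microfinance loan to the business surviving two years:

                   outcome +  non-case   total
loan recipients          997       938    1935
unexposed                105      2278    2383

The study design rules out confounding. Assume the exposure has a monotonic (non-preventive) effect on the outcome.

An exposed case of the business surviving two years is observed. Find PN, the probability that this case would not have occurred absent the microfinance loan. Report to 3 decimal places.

PN ≈ 0.914

p₁ = P(outcome | exposed) = 997/1935 = 0.51525
p₀ = P(outcome | unexposed) = 105/2383 = 0.044062
Under exogeneity and monotonicity, PN = (p₁ − p₀)/p₁.
PN = (0.51525 − 0.044062) / 0.51525 ≈ 0.9145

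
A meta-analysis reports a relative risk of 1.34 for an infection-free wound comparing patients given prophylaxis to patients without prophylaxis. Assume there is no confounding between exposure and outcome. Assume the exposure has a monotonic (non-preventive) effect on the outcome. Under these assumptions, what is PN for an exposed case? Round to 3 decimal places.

Under exogeneity and monotonicity, PN = (RR − 1) / RR = 1 − 1/RR.
PN = (1.34 − 1) / 1.34 = 0.34 / 1.34 ≈ 0.2537

PN ≈ 0.254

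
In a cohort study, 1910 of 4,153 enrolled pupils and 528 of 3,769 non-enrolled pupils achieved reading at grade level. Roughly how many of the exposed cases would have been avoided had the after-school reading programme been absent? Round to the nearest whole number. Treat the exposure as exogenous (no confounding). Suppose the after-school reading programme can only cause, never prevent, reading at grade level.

about 1328 cases

p₁ = P(outcome | exposed) = 1910/4153 = 0.45991
p₀ = P(outcome | unexposed) = 528/3769 = 0.14009
PN = (p₁ − p₀)/p₁ = (0.45991 − 0.14009) / 0.45991 ≈ 0.69540.
Attributable cases ≈ PN × (exposed cases) = 0.69540 × 1910 ≈ 1328.21.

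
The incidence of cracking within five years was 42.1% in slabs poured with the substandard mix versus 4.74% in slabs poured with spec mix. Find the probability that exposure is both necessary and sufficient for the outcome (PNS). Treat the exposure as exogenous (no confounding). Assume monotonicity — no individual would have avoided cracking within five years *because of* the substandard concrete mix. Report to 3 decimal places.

PNS ≈ 0.374

p₁ = 0.421, p₀ = 0.0474.
Under exogeneity and monotonicity, PNS = p₁ − p₀.
PNS = 0.421 − 0.0474 = 0.3736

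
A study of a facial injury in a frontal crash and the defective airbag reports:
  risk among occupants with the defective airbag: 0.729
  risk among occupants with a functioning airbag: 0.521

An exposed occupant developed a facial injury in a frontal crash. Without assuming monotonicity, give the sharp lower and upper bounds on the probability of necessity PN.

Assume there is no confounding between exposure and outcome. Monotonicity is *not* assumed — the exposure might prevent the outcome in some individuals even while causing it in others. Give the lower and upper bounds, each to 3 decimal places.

0.285 ≤ PN ≤ 0.657

Let p₁ = 0.729, p₀ = 0.521.
Under exogeneity alone the bounds on PN are max{0,(p₁−p₀)/p₁} ≤ PN ≤ min{1,(1−p₀)/p₁}.
  lower = (p₁ − p₀)/p₁ = 0.208 / 0.729 ≈ 0.2853
  upper = min{1, (1 − p₀)/p₁} = 0.479 / 0.729 ≈ 0.6571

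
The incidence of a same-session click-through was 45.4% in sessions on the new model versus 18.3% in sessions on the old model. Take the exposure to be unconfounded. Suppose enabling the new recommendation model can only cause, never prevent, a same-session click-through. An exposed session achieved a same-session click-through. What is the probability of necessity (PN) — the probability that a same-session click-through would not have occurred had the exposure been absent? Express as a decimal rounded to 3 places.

PN ≈ 0.597

p₁ = 0.454, p₀ = 0.183.
Under exogeneity and monotonicity, PN = (p₁ − p₀) / p₁.
PN = (0.454 − 0.183) / 0.454 = 0.271 / 0.454 ≈ 0.5969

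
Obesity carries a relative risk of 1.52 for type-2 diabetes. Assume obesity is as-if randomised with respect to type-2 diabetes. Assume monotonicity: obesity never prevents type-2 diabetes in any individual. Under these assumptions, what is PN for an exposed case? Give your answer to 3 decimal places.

Under exogeneity and monotonicity, PN = (RR − 1) / RR = 1 − 1/RR.
PN = (1.52 − 1) / 1.52 = 0.52 / 1.52 ≈ 0.3421

PN ≈ 0.342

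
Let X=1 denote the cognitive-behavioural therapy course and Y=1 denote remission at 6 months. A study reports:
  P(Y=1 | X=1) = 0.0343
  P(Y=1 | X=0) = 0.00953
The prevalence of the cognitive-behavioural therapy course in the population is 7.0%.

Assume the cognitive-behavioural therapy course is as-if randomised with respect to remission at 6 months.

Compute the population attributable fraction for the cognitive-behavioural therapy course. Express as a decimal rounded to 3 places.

Let p₁ = 0.0343, p₀ = 0.00953.
Overall risk P(Y=1) = π·p₁ + (1−π)·p₀ = 0.07×0.0343 + 0.93×0.00953 = 0.011264.
Under exogeneity, PAF = [P(Y=1) − p₀] / P(Y=1).
PAF = (0.011264 − 0.00953) / 0.011264 ≈ 0.1539

PAF ≈ 0.154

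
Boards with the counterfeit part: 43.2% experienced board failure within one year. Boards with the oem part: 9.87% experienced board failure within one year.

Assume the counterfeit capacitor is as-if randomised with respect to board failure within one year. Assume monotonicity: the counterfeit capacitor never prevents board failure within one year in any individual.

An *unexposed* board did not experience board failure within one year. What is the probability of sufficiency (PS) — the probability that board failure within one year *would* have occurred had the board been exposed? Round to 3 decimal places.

PS ≈ 0.370

p₁ = 0.432, p₀ = 0.0987.
Under exogeneity and monotonicity, PS = (p₁ − p₀) / (1 − p₀).
PS = (0.432 − 0.0987) / (1 − 0.0987) = 0.3333 / 0.9013 ≈ 0.3698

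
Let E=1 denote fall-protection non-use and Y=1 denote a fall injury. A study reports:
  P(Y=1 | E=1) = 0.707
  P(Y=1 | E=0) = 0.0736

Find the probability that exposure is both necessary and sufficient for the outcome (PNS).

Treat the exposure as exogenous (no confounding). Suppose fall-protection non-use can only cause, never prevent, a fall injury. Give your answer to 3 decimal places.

Let p₁ = 0.707, p₀ = 0.0736.
Under exogeneity and monotonicity, PNS = p₁ − p₀.
PNS = 0.707 − 0.0736 = 0.6334

PNS ≈ 0.633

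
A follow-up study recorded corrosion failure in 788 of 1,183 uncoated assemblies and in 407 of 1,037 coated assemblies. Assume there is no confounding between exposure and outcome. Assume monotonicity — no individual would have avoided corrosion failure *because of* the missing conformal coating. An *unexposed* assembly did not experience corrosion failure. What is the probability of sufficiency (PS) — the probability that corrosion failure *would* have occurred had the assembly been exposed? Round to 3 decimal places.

PS ≈ 0.450

p₁ = P(outcome | exposed) = 788/1183 = 0.6661
p₀ = P(outcome | unexposed) = 407/1037 = 0.39248
Under exogeneity and monotonicity, PS = (p₁ − p₀) / (1 − p₀).
PS = (0.6661 − 0.39248) / (1 − 0.39248) = 0.27362 / 0.60752 ≈ 0.4504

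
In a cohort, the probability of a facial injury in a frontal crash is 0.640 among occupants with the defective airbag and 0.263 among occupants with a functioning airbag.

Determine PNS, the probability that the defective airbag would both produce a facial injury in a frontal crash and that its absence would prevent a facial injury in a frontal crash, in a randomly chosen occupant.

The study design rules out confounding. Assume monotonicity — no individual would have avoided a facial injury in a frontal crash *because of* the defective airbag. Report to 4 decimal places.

Let p₁ = 0.64, p₀ = 0.263.
Under exogeneity and monotonicity, PNS = p₁ − p₀.
PNS = 0.64 − 0.263 = 0.377

PNS ≈ 0.3770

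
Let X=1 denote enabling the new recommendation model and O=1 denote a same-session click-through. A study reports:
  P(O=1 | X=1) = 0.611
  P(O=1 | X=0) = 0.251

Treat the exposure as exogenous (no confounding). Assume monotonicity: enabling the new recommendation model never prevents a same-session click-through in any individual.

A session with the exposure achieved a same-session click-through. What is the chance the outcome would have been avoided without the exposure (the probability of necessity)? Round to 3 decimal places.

Let p₁ = 0.611, p₀ = 0.251.
Under exogeneity and monotonicity, PN = (p₁ − p₀) / p₁.
PN = (0.611 − 0.251) / 0.611 = 0.36 / 0.611 ≈ 0.5892

PN ≈ 0.589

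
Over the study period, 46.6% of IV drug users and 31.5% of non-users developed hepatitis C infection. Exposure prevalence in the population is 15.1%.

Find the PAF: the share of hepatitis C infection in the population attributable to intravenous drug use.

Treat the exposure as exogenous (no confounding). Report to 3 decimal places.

PAF ≈ 0.067

p₁ = 0.466, p₀ = 0.315.
Overall risk P(Y=1) = π·p₁ + (1−π)·p₀ = 0.151×0.466 + 0.849×0.315 = 0.3378.
Under exogeneity, PAF = [P(Y=1) − p₀] / P(Y=1).
PAF = (0.3378 − 0.315) / 0.3378 ≈ 0.0675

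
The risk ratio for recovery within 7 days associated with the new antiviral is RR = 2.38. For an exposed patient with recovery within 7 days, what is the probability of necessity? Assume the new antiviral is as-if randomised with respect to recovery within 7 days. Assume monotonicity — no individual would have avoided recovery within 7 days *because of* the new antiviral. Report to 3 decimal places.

Under exogeneity and monotonicity, PN = (RR − 1) / RR = 1 − 1/RR.
PN = (2.38 − 1) / 2.38 = 1.38 / 2.38 ≈ 0.5798

PN ≈ 0.580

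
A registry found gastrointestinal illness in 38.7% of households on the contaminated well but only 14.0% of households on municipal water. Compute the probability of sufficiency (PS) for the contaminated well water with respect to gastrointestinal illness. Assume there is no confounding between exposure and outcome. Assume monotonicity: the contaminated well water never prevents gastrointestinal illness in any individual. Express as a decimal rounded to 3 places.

PS ≈ 0.287

p₁ = 0.387, p₀ = 0.14.
Under exogeneity and monotonicity, PS = (p₁ − p₀) / (1 − p₀).
PS = (0.387 − 0.14) / (1 − 0.14) = 0.247 / 0.86 ≈ 0.2872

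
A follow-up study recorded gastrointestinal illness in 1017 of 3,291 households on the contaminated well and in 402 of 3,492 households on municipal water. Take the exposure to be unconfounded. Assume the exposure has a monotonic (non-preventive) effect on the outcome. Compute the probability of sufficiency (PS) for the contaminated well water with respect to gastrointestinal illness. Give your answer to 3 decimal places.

PS ≈ 0.219

p₁ = P(outcome | exposed) = 1017/3291 = 0.30902
p₀ = P(outcome | unexposed) = 402/3492 = 0.11512
Under exogeneity and monotonicity, PS = (p₁ − p₀) / (1 − p₀).
PS = (0.30902 − 0.11512) / (1 − 0.11512) = 0.1939 / 0.88488 ≈ 0.2191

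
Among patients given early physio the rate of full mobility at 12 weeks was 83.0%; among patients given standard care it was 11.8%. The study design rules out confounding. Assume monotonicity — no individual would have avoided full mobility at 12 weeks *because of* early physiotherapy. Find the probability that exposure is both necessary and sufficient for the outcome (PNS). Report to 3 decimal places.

PNS ≈ 0.712

p₁ = 0.83, p₀ = 0.118.
Under exogeneity and monotonicity, PNS = p₁ − p₀.
PNS = 0.83 − 0.118 = 0.712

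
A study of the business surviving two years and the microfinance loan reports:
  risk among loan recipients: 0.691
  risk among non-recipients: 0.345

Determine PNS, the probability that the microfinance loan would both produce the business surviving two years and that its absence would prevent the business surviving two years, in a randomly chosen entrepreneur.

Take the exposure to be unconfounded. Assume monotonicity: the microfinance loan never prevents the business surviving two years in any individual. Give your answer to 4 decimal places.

PNS ≈ 0.3460

Let p₁ = 0.691, p₀ = 0.345.
Under exogeneity and monotonicity, PNS = p₁ − p₀.
PNS = 0.691 − 0.345 = 0.346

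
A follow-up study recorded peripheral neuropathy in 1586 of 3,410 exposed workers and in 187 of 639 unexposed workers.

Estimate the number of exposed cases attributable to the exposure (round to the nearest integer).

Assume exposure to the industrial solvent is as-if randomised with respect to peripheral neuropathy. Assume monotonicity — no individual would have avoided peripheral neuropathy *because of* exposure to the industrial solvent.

about 588 cases

p₁ = P(outcome | exposed) = 1586/3410 = 0.4651
p₀ = P(outcome | unexposed) = 187/639 = 0.29264
PN = (p₁ − p₀)/p₁ = (0.4651 − 0.29264) / 0.4651 ≈ 0.37080.
Attributable cases ≈ PN × (exposed cases) = 0.37080 × 1586 ≈ 588.08.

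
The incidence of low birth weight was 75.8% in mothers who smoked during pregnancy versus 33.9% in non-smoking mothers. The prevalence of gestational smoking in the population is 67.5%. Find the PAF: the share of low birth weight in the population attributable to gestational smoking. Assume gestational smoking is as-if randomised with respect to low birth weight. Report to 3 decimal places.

p₁ = 0.758, p₀ = 0.339.
Overall risk P(Y=1) = π·p₁ + (1−π)·p₀ = 0.675×0.758 + 0.325×0.339 = 0.62183.
Under exogeneity, PAF = [P(Y=1) − p₀] / P(Y=1).
PAF = (0.62183 − 0.339) / 0.62183 ≈ 0.4548

PAF ≈ 0.455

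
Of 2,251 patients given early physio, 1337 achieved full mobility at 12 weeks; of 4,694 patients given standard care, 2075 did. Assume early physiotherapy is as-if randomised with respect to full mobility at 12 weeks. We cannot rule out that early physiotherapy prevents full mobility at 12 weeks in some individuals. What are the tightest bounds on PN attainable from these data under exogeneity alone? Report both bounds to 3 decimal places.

0.256 ≤ PN ≤ 0.939

p₁ = P(outcome | exposed) = 1337/2251 = 0.59396
p₀ = P(outcome | unexposed) = 2075/4694 = 0.44205
Under exogeneity alone the bounds on PN are max{0,(p₁−p₀)/p₁} ≤ PN ≤ min{1,(1−p₀)/p₁}.
  lower = (p₁ − p₀)/p₁ = 0.1519 / 0.59396 ≈ 0.2557
  upper = min{1, (1 − p₀)/p₁} = 0.55795 / 0.59396 ≈ 0.9394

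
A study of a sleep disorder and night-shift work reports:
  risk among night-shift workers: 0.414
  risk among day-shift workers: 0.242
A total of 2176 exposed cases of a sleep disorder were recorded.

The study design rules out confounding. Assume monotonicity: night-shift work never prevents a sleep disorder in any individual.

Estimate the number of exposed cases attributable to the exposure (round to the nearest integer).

about 904 cases

Let p₁ = 0.414, p₀ = 0.242.
PN = (p₁ − p₀)/p₁ = (0.414 − 0.242) / 0.414 ≈ 0.41546.
Attributable cases ≈ PN × (exposed cases) = 0.41546 × 2176 ≈ 904.04.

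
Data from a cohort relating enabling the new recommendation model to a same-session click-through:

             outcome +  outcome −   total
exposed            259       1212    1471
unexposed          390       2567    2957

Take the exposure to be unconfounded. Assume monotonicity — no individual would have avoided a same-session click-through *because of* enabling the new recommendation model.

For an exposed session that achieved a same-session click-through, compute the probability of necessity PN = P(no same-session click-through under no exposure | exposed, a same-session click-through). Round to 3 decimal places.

PN ≈ 0.251

p₁ = P(outcome | exposed) = 259/1471 = 0.17607
p₀ = P(outcome | unexposed) = 390/2957 = 0.13189
Under exogeneity and monotonicity, PN = (p₁ − p₀)/p₁.
PN = (0.17607 − 0.13189) / 0.17607 ≈ 0.2509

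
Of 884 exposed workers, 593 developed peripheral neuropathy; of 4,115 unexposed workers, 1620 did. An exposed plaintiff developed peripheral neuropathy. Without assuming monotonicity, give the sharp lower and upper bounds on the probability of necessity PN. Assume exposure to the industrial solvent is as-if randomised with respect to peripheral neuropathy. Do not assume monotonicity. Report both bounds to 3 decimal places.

p₁ = P(outcome | exposed) = 593/884 = 0.67081
p₀ = P(outcome | unexposed) = 1620/4115 = 0.39368
Under exogeneity alone the bounds on PN are max{0,(p₁−p₀)/p₁} ≤ PN ≤ min{1,(1−p₀)/p₁}.
  lower = (p₁ − p₀)/p₁ = 0.27713 / 0.67081 ≈ 0.4131
  upper = min{1, (1 − p₀)/p₁} = 0.60632 / 0.67081 ≈ 0.9039

0.413 ≤ PN ≤ 0.904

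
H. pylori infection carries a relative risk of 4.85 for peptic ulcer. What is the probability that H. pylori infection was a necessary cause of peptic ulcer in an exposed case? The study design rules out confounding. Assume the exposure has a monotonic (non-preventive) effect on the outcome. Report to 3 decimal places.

PN ≈ 0.794

Under exogeneity and monotonicity, PN = (RR − 1) / RR = 1 − 1/RR.
PN = (4.85 − 1) / 4.85 = 3.85 / 4.85 ≈ 0.7938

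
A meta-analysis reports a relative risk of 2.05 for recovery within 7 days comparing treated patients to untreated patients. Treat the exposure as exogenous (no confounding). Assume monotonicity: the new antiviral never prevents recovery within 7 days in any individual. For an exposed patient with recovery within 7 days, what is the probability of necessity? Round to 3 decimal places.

PN ≈ 0.512

Under exogeneity and monotonicity, PN = (RR − 1) / RR = 1 − 1/RR.
PN = (2.05 − 1) / 2.05 = 1.05 / 2.05 ≈ 0.5122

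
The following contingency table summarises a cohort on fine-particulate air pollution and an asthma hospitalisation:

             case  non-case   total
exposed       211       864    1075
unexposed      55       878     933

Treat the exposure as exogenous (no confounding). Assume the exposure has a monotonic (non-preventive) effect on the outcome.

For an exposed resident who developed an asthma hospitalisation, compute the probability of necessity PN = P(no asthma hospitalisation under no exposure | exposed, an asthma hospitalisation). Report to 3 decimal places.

p₁ = P(outcome | exposed) = 211/1075 = 0.19628
p₀ = P(outcome | unexposed) = 55/933 = 0.05895
Under exogeneity and monotonicity, PN = (p₁ − p₀)/p₁.
PN = (0.19628 − 0.05895) / 0.19628 ≈ 0.6997

PN ≈ 0.700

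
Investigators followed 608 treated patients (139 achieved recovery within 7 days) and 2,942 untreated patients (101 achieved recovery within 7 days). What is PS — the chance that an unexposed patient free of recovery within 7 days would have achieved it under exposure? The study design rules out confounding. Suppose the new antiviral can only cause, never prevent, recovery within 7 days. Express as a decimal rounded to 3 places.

p₁ = P(outcome | exposed) = 139/608 = 0.22862
p₀ = P(outcome | unexposed) = 101/2942 = 0.03433
Under exogeneity and monotonicity, PS = (p₁ − p₀) / (1 − p₀).
PS = (0.22862 − 0.03433) / (1 − 0.03433) = 0.19429 / 0.96567 ≈ 0.2012

PS ≈ 0.201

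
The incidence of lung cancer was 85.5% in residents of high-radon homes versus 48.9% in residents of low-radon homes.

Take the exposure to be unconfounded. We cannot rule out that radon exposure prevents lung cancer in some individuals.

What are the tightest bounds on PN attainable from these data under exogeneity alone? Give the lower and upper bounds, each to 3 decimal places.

0.428 ≤ PN ≤ 0.598

p₁ = 0.855, p₀ = 0.489.
Under exogeneity alone the bounds on PN are max{0,(p₁−p₀)/p₁} ≤ PN ≤ min{1,(1−p₀)/p₁}.
  lower = (p₁ − p₀)/p₁ = 0.366 / 0.855 ≈ 0.4281
  upper = min{1, (1 − p₀)/p₁} = 0.511 / 0.855 ≈ 0.5977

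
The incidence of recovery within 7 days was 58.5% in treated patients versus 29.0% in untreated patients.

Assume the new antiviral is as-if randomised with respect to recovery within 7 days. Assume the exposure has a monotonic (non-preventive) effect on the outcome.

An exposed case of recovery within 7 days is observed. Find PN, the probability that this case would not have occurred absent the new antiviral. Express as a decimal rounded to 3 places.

PN ≈ 0.504

p₁ = 0.585, p₀ = 0.29.
Under exogeneity and monotonicity, PN = (p₁ − p₀) / p₁.
PN = (0.585 − 0.29) / 0.585 = 0.295 / 0.585 ≈ 0.5043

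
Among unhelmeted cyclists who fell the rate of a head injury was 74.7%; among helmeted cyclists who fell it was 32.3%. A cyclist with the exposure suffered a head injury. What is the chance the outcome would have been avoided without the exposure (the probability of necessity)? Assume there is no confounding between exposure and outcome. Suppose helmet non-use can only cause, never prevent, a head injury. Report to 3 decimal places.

p₁ = 0.747, p₀ = 0.323.
Under exogeneity and monotonicity, PN = (p₁ − p₀) / p₁.
PN = (0.747 − 0.323) / 0.747 = 0.424 / 0.747 ≈ 0.5676

PN ≈ 0.568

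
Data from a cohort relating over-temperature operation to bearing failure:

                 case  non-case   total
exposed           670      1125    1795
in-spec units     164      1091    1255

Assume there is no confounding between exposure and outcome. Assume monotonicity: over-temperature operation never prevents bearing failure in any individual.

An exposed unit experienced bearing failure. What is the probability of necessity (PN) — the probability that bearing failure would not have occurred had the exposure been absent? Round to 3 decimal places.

p₁ = P(outcome | exposed) = 670/1795 = 0.37326
p₀ = P(outcome | unexposed) = 164/1255 = 0.13068
Under exogeneity and monotonicity, PN = (p₁ − p₀)/p₁.
PN = (0.37326 − 0.13068) / 0.37326 ≈ 0.6499

PN ≈ 0.650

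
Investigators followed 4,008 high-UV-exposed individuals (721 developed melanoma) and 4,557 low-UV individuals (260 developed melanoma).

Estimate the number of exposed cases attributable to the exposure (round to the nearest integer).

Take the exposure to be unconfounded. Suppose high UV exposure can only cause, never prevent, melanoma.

p₁ = P(outcome | exposed) = 721/4008 = 0.17989
p₀ = P(outcome | unexposed) = 260/4557 = 0.057055
PN = (p₁ − p₀)/p₁ = (0.17989 − 0.057055) / 0.17989 ≈ 0.68283.
Attributable cases ≈ PN × (exposed cases) = 0.68283 × 721 ≈ 492.32.

about 492 cases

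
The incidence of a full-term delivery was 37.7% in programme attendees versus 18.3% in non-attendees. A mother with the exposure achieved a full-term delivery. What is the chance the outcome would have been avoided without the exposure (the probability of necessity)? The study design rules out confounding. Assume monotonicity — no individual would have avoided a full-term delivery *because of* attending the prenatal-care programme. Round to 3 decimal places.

p₁ = 0.377, p₀ = 0.183.
Under exogeneity and monotonicity, PN = (p₁ − p₀) / p₁.
PN = (0.377 − 0.183) / 0.377 = 0.194 / 0.377 ≈ 0.5146

PN ≈ 0.515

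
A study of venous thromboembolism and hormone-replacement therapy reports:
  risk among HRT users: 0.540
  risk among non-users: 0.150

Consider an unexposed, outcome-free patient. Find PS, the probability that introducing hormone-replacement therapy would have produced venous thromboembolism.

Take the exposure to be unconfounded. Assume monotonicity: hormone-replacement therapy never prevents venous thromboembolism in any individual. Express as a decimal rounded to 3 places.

PS ≈ 0.459

Let p₁ = 0.54, p₀ = 0.15.
Under exogeneity and monotonicity, PS = (p₁ − p₀) / (1 − p₀).
PS = (0.54 − 0.15) / (1 − 0.15) = 0.39 / 0.85 ≈ 0.4588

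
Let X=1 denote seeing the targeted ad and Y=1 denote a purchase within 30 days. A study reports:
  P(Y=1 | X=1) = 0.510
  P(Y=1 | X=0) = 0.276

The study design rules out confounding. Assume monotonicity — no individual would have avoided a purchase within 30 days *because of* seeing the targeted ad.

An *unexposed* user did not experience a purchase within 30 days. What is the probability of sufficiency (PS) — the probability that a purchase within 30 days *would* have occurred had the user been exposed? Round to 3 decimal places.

Let p₁ = 0.51, p₀ = 0.276.
Under exogeneity and monotonicity, PS = (p₁ − p₀) / (1 − p₀).
PS = (0.51 − 0.276) / (1 − 0.276) = 0.234 / 0.724 ≈ 0.3232

PS ≈ 0.323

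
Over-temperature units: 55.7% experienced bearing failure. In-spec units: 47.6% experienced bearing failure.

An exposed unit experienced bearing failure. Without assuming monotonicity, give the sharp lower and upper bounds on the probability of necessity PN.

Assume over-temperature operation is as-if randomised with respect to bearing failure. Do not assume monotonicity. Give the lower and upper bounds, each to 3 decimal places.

0.145 ≤ PN ≤ 0.941

p₁ = 0.557, p₀ = 0.476.
Under exogeneity alone the bounds on PN are max{0,(p₁−p₀)/p₁} ≤ PN ≤ min{1,(1−p₀)/p₁}.
  lower = (p₁ − p₀)/p₁ = 0.081 / 0.557 ≈ 0.1454
  upper = min{1, (1 − p₀)/p₁} = 0.524 / 0.557 ≈ 0.9408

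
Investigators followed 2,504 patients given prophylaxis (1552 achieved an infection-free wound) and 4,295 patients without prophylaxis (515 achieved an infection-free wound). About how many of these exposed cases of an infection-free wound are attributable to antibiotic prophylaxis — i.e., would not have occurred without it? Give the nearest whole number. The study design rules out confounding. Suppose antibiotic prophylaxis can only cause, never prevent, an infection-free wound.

about 1252 cases

p₁ = P(outcome | exposed) = 1552/2504 = 0.61981
p₀ = P(outcome | unexposed) = 515/4295 = 0.11991
PN = (p₁ − p₀)/p₁ = (0.61981 − 0.11991) / 0.61981 ≈ 0.80654.
Attributable cases ≈ PN × (exposed cases) = 0.80654 × 1552 ≈ 1251.75.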